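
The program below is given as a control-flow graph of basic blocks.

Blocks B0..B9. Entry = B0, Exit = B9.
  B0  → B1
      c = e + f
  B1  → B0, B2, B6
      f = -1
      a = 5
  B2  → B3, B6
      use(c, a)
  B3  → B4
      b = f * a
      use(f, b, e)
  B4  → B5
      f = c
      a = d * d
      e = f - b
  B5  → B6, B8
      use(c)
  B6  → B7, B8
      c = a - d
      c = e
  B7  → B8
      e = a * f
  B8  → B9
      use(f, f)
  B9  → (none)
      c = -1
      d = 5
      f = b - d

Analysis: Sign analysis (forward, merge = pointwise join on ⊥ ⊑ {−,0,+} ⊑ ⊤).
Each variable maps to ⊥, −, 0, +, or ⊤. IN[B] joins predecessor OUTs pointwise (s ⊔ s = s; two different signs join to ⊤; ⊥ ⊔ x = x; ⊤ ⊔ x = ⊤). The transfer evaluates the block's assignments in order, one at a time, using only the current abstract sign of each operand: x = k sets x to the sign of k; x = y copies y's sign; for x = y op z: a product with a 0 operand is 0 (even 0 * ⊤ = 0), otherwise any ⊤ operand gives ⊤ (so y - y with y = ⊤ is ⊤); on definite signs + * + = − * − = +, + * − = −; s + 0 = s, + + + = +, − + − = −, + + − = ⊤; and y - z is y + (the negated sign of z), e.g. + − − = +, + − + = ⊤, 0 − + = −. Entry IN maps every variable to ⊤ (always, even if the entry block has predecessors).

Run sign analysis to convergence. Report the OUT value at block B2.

Per-block solution:
  B0:   IN=(all ⊤)   OUT=(all ⊤)
  B1:   IN=(all ⊤)   OUT={a:+, f:-; rest ⊤}
  B2:   IN={a:+, f:-; rest ⊤}   OUT={a:+, f:-; rest ⊤}
  B3:   IN={a:+, f:-; rest ⊤}   OUT={a:+, b:-, f:-; rest ⊤}
  B4:   IN={a:+, b:-, f:-; rest ⊤}   OUT={b:-; rest ⊤}
  B5:   IN={b:-; rest ⊤}   OUT={b:-; rest ⊤}
  B6:   IN=(all ⊤)   OUT=(all ⊤)
  B7:   IN=(all ⊤)   OUT=(all ⊤)
  B8:   IN=(all ⊤)   OUT=(all ⊤)
  B9:   IN=(all ⊤)   OUT={c:-, d:+; rest ⊤}

Merge at B2: IN[B2] = OUT[B1] = {a: +, b: ⊤, c: ⊤, d: ⊤, e: ⊤, f: -}
Applying B2's transfer function to that IN value gives OUT[B2] (row B2 above).

Answer: {a: +, b: ⊤, c: ⊤, d: ⊤, e: ⊤, f: -}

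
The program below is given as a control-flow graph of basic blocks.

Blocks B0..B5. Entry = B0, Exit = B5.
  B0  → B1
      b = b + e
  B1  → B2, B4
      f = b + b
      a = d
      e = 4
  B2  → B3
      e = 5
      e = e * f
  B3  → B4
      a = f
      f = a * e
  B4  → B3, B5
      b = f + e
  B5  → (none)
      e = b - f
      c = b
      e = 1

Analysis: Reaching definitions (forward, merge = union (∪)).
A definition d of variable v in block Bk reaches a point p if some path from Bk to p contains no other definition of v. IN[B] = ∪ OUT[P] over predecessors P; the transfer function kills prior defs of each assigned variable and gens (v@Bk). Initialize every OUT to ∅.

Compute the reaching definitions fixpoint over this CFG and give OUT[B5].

Answer: {a@B1, a@B3, b@B4, c@B5, e@B5, f@B1, f@B3}

Trace:
Converged values:
  B0: | IN={} | OUT={b@B0}
  B1: | IN={b@B0} | OUT={a@B1, b@B0, e@B1, f@B1}
  B2: | IN={a@B1, b@B0, e@B1, f@B1} | OUT={a@B1, b@B0, e@B2, f@B1}
  B3: | IN={a@B1, a@B3, b@B0, b@B4, e@B1, e@B2, f@B1, f@B3} | OUT={a@B3, b@B0, b@B4, e@B1, e@B2, f@B3}
  B4: | IN={a@B1, a@B3, b@B0, b@B4, e@B1, e@B2, f@B1, f@B3} | OUT={a@B1, a@B3, b@B4, e@B1, e@B2, f@B1, f@B3}
  B5: | IN={a@B1, a@B3, b@B4, e@B1, e@B2, f@B1, f@B3} | OUT={a@B1, a@B3, b@B4, c@B5, e@B5, f@B1, f@B3}

Merge at B5: IN[B5] = OUT[B4] = {a@B1, a@B3, b@B4, e@B1, e@B2, f@B1, f@B3}
Applying B5's transfer function to that IN value gives OUT[B5] (row B5 above).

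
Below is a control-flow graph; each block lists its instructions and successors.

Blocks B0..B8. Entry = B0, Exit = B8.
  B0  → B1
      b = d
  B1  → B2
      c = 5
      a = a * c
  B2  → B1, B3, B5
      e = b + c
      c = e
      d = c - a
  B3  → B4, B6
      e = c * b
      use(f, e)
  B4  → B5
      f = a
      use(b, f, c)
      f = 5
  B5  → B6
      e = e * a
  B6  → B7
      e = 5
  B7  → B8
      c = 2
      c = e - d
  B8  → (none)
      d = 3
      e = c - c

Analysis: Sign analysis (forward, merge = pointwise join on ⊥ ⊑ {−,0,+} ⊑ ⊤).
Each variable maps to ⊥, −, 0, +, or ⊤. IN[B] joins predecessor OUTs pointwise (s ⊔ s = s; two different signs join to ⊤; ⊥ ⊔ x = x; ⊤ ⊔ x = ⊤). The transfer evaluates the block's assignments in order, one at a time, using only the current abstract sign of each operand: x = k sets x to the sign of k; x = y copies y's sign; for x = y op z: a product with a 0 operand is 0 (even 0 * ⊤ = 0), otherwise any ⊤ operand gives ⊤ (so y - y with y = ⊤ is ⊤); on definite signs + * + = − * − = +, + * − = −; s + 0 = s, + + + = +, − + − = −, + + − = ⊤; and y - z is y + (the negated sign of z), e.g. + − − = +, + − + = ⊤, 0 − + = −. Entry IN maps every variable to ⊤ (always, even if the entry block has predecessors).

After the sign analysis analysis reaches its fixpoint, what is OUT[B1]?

Answer: {a: ⊤, b: ⊤, c: +, d: ⊤, e: ⊤, f: ⊤}

Trace:
Converged values:
  B0:   IN=(all ⊤)   OUT=(all ⊤)
  B1:   IN=(all ⊤)   OUT={c:+; rest ⊤}
  B2:   IN={c:+; rest ⊤}   OUT=(all ⊤)
  B3:   IN=(all ⊤)   OUT=(all ⊤)
  B4:   IN=(all ⊤)   OUT={f:+; rest ⊤}
  B5:   IN=(all ⊤)   OUT=(all ⊤)
  B6:   IN=(all ⊤)   OUT={e:+; rest ⊤}
  B7:   IN={e:+; rest ⊤}   OUT={e:+; rest ⊤}
  B8:   IN={e:+; rest ⊤}   OUT={d:+; rest ⊤}

Merge at B1: IN[B1] = OUT[B0] ⊔ OUT[B2] = {a: ⊤, b: ⊤, c: ⊤, d: ⊤, e: ⊤, f: ⊤}
Applying B1's transfer function to that IN value gives OUT[B1] (row B1 above).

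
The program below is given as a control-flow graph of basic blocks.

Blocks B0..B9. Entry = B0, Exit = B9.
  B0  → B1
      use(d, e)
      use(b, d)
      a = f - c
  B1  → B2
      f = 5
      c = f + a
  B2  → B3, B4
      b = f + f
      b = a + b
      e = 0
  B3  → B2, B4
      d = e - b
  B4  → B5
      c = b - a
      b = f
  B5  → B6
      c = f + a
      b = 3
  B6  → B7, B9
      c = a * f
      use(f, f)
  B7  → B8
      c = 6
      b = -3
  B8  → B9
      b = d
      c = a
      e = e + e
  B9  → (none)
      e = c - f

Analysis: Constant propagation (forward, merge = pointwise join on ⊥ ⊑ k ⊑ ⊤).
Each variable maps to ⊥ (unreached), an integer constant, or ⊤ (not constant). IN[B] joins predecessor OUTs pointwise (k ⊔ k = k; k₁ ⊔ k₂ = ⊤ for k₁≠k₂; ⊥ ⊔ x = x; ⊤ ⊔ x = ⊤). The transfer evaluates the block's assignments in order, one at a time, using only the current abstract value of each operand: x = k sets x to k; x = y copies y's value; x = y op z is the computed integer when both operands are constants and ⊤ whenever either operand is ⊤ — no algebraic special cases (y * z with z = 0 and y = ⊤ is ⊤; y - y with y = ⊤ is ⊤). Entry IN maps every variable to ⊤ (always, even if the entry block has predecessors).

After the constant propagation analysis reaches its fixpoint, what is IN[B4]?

Fixpoint table:
  B0:  IN=(all ⊤)  OUT=(all ⊤)
  B1:  IN=(all ⊤)  OUT={f:5; rest ⊤}
  B2:  IN={f:5; rest ⊤}  OUT={e:0, f:5; rest ⊤}
  B3:  IN={e:0, f:5; rest ⊤}  OUT={e:0, f:5; rest ⊤}
  B4:  IN={e:0, f:5; rest ⊤}  OUT={b:5, e:0, f:5; rest ⊤}
  B5:  IN={b:5, e:0, f:5; rest ⊤}  OUT={b:3, e:0, f:5; rest ⊤}
  B6:  IN={b:3, e:0, f:5; rest ⊤}  OUT={b:3, e:0, f:5; rest ⊤}
  B7:  IN={b:3, e:0, f:5; rest ⊤}  OUT={b:-3, c:6, e:0, f:5; rest ⊤}
  B8:  IN={b:-3, c:6, e:0, f:5; rest ⊤}  OUT={e:0, f:5; rest ⊤}
  B9:  IN={e:0, f:5; rest ⊤}  OUT={f:5; rest ⊤}

Merge at B4: IN[B4] = OUT[B2] ⊔ OUT[B3] = {a: ⊤, b: ⊤, c: ⊤, d: ⊤, e: 0, f: 5}

Answer: {a: ⊤, b: ⊤, c: ⊤, d: ⊤, e: 0, f: 5}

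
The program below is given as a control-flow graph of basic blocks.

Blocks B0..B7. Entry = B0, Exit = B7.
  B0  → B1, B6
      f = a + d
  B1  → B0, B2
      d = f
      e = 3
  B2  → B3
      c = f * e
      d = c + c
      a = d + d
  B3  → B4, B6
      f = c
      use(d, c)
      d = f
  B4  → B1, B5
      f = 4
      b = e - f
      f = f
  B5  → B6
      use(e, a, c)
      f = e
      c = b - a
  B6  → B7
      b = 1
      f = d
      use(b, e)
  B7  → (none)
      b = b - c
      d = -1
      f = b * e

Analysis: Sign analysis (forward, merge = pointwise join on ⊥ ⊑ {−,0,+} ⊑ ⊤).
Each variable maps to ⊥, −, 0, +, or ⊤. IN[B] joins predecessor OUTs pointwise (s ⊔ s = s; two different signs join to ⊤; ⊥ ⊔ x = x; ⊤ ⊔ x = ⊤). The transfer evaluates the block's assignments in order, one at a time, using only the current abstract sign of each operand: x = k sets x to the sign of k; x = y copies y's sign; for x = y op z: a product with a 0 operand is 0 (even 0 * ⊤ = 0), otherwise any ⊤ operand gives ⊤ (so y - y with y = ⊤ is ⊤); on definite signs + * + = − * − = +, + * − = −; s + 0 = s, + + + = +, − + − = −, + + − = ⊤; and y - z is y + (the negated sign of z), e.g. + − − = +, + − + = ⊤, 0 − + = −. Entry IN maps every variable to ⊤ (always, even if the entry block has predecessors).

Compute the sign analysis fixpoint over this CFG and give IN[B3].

Converged values:
  B0:  IN=(all ⊤)  OUT=(all ⊤)
  B1:  IN=(all ⊤)  OUT={e:+; rest ⊤}
  B2:  IN={e:+; rest ⊤}  OUT={e:+; rest ⊤}
  B3:  IN={e:+; rest ⊤}  OUT={e:+; rest ⊤}
  B4:  IN={e:+; rest ⊤}  OUT={e:+, f:+; rest ⊤}
  B5:  IN={e:+, f:+; rest ⊤}  OUT={e:+, f:+; rest ⊤}
  B6:  IN=(all ⊤)  OUT={b:+; rest ⊤}
  B7:  IN={b:+; rest ⊤}  OUT={d:-; rest ⊤}

Merge at B3: IN[B3] = OUT[B2] = {a: ⊤, b: ⊤, c: ⊤, d: ⊤, e: +, f: ⊤}

Answer: {a: ⊤, b: ⊤, c: ⊤, d: ⊤, e: +, f: ⊤}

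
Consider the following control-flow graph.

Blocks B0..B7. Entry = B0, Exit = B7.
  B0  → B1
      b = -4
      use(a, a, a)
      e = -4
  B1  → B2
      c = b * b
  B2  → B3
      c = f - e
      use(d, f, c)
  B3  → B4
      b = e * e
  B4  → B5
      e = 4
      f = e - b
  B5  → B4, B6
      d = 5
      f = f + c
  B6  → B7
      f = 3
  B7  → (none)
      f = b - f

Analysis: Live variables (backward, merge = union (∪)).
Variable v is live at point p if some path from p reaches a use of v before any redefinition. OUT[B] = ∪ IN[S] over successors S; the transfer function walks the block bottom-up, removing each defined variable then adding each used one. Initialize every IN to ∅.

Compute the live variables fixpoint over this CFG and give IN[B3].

Fixpoint table:
  B0: | IN={a, d, f} | OUT={b, d, e, f}
  B1: | IN={b, d, e, f} | OUT={d, e, f}
  B2: | IN={d, e, f} | OUT={c, e}
  B3: | IN={c, e} | OUT={b, c}
  B4: | IN={b, c} | OUT={b, c, f}
  B5: | IN={b, c, f} | OUT={b, c}
  B6: | IN={b} | OUT={b, f}
  B7: | IN={b, f} | OUT={}

Merge at B3: OUT[B3] = IN[B4] = {b, c}
Applying B3's transfer function to that OUT value gives IN[B3] (row B3 above).

Answer: {c, e}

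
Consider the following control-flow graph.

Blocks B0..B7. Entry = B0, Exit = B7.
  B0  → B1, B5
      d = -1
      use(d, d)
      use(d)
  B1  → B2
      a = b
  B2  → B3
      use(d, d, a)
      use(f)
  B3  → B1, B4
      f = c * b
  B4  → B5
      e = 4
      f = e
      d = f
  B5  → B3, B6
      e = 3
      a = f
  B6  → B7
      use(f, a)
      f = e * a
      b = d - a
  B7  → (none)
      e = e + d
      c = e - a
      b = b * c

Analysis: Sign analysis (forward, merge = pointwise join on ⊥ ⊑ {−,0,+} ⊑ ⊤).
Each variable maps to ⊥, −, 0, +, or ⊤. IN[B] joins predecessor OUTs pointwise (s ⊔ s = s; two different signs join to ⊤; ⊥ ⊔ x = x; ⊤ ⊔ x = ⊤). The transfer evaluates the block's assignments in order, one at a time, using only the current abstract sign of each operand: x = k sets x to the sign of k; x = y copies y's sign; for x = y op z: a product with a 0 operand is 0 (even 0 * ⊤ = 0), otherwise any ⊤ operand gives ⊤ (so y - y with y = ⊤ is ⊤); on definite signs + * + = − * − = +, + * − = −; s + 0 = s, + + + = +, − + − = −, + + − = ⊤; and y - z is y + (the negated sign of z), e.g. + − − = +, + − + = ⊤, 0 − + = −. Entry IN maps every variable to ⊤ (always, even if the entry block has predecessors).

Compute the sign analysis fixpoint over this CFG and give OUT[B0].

Fixpoint table:
  B0:  IN=(all ⊤)  OUT={d:-; rest ⊤}
  B1:  IN=(all ⊤)  OUT=(all ⊤)
  B2:  IN=(all ⊤)  OUT=(all ⊤)
  B3:  IN=(all ⊤)  OUT=(all ⊤)
  B4:  IN=(all ⊤)  OUT={d:+, e:+, f:+; rest ⊤}
  B5:  IN=(all ⊤)  OUT={e:+; rest ⊤}
  B6:  IN={e:+; rest ⊤}  OUT={e:+; rest ⊤}
  B7:  IN={e:+; rest ⊤}  OUT=(all ⊤)

B0 is the boundary node: IN[B0] = {a: ⊤, b: ⊤, c: ⊤, d: ⊤, e: ⊤, f: ⊤}
Applying B0's transfer function to that IN value gives OUT[B0] (row B0 above).

Answer: {a: ⊤, b: ⊤, c: ⊤, d: -, e: ⊤, f: ⊤}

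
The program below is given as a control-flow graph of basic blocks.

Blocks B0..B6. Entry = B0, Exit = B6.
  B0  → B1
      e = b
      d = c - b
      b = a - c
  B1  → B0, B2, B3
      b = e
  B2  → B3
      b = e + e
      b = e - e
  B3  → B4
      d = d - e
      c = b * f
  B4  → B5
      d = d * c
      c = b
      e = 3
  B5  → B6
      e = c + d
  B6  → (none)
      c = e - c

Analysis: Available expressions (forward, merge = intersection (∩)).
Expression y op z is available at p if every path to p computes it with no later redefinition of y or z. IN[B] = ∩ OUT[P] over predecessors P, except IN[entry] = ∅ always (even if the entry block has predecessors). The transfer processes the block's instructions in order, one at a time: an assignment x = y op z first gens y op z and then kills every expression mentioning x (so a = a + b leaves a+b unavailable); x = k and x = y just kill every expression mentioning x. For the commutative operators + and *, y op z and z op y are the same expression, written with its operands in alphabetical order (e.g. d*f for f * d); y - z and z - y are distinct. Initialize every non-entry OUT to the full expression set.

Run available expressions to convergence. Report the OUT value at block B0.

Converged values:
  B0: | IN={} | OUT={a-c}
  B1: | IN={a-c} | OUT={a-c}
  B2: | IN={a-c} | OUT={a-c, e+e, e-e}
  B3: | IN={a-c} | OUT={b*f}
  B4: | IN={b*f} | OUT={b*f}
  B5: | IN={b*f} | OUT={b*f, c+d}
  B6: | IN={b*f, c+d} | OUT={b*f}

Merge at B0 (entry node, so the boundary value {} is joined with the incoming edge(s)): IN[B0] = {} ∩ OUT[B1] = {}
Applying B0's transfer function to that IN value gives OUT[B0] (row B0 above).

Answer: {a-c}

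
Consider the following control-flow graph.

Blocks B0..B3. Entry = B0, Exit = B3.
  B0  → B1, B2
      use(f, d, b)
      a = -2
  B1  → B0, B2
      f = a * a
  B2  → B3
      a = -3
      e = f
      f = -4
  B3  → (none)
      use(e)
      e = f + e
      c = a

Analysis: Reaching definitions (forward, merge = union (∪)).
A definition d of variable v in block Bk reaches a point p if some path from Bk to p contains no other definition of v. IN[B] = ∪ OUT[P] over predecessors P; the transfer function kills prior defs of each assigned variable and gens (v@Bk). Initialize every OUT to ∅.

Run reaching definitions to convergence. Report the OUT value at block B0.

Answer: {a@B0, f@B1}

Working:
Per-block solution:
  B0:   IN={a@B0, f@B1}   OUT={a@B0, f@B1}
  B1:   IN={a@B0, f@B1}   OUT={a@B0, f@B1}
  B2:   IN={a@B0, f@B1}   OUT={a@B2, e@B2, f@B2}
  B3:   IN={a@B2, e@B2, f@B2}   OUT={a@B2, c@B3, e@B3, f@B2}

Merge at B0 (entry node, so the boundary value {} is joined with the incoming edge(s)): IN[B0] = {} ⊔ OUT[B1] = {a@B0, f@B1}
Applying B0's transfer function to that IN value gives OUT[B0] (row B0 above).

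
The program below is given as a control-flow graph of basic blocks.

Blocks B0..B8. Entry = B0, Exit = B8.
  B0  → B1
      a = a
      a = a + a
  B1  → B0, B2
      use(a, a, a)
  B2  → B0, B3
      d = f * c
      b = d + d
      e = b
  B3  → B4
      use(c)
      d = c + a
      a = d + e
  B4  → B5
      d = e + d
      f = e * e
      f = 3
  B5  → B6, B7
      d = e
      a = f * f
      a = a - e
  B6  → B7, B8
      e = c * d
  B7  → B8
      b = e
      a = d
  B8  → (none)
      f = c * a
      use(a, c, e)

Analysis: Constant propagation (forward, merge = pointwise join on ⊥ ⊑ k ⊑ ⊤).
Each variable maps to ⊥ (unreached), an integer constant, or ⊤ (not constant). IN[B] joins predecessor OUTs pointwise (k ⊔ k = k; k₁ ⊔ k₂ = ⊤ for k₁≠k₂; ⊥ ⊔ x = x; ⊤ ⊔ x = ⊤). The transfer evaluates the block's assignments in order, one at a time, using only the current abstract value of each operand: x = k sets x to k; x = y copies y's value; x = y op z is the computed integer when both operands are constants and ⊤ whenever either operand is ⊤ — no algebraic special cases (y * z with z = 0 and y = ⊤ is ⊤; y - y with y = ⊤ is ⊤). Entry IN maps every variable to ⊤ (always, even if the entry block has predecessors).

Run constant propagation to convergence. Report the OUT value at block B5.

Fixpoint table:
  B0: | IN=(all ⊤) | OUT=(all ⊤)
  B1: | IN=(all ⊤) | OUT=(all ⊤)
  B2: | IN=(all ⊤) | OUT=(all ⊤)
  B3: | IN=(all ⊤) | OUT=(all ⊤)
  B4: | IN=(all ⊤) | OUT={f:3; rest ⊤}
  B5: | IN={f:3; rest ⊤} | OUT={f:3; rest ⊤}
  B6: | IN={f:3; rest ⊤} | OUT={f:3; rest ⊤}
  B7: | IN={f:3; rest ⊤} | OUT={f:3; rest ⊤}
  B8: | IN={f:3; rest ⊤} | OUT=(all ⊤)

Merge at B5: IN[B5] = OUT[B4] = {a: ⊤, b: ⊤, c: ⊤, d: ⊤, e: ⊤, f: 3}
Applying B5's transfer function to that IN value gives OUT[B5] (row B5 above).

Answer: {a: ⊤, b: ⊤, c: ⊤, d: ⊤, e: ⊤, f: 3}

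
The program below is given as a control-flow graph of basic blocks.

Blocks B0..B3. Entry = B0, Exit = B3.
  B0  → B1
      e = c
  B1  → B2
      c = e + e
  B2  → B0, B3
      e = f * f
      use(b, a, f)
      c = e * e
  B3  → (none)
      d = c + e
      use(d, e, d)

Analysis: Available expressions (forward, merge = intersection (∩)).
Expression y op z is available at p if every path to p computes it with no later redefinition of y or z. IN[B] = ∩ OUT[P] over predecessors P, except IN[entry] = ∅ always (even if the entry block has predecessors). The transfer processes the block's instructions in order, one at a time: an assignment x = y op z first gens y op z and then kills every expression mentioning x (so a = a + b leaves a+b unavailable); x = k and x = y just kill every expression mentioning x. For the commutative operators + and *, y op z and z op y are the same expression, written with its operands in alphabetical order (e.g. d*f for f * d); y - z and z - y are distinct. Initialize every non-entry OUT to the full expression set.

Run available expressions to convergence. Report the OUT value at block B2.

Answer: {e*e, f*f}

Trace:
Per-block solution:
  B0: | IN={} | OUT={}
  B1: | IN={} | OUT={e+e}
  B2: | IN={e+e} | OUT={e*e, f*f}
  B3: | IN={e*e, f*f} | OUT={c+e, e*e, f*f}

Merge at B2: IN[B2] = OUT[B1] = {e+e}
Applying B2's transfer function to that IN value gives OUT[B2] (row B2 above).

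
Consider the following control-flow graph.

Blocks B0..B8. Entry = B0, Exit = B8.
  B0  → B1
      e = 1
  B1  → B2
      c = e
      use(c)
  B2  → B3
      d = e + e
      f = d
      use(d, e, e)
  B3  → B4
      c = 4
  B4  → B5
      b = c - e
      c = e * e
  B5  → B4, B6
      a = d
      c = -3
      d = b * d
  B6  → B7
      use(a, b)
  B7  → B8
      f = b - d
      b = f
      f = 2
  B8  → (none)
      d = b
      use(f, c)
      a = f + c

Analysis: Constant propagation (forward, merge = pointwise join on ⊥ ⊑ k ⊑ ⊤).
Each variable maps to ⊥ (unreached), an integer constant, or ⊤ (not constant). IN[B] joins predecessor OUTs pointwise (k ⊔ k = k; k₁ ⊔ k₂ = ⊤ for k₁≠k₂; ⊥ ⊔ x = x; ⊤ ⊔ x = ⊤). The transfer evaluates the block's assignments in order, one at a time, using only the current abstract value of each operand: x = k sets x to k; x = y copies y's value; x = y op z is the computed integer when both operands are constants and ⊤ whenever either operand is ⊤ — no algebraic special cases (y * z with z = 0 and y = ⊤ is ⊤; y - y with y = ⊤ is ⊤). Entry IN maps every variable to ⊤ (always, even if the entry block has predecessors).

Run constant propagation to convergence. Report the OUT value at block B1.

Answer: {a: ⊤, b: ⊤, c: 1, d: ⊤, e: 1, f: ⊤}

Derivation:
Converged values:
  B0:   IN=(all ⊤)   OUT={e:1; rest ⊤}
  B1:   IN={e:1; rest ⊤}   OUT={c:1, e:1; rest ⊤}
  B2:   IN={c:1, e:1; rest ⊤}   OUT={c:1, d:2, e:1, f:2; rest ⊤}
  B3:   IN={c:1, d:2, e:1, f:2; rest ⊤}   OUT={c:4, d:2, e:1, f:2; rest ⊤}
  B4:   IN={e:1, f:2; rest ⊤}   OUT={c:1, e:1, f:2; rest ⊤}
  B5:   IN={c:1, e:1, f:2; rest ⊤}   OUT={c:-3, e:1, f:2; rest ⊤}
  B6:   IN={c:-3, e:1, f:2; rest ⊤}   OUT={c:-3, e:1, f:2; rest ⊤}
  B7:   IN={c:-3, e:1, f:2; rest ⊤}   OUT={c:-3, e:1, f:2; rest ⊤}
  B8:   IN={c:-3, e:1, f:2; rest ⊤}   OUT={a:-1, c:-3, e:1, f:2; rest ⊤}

Merge at B1: IN[B1] = OUT[B0] = {a: ⊤, b: ⊤, c: ⊤, d: ⊤, e: 1, f: ⊤}
Applying B1's transfer function to that IN value gives OUT[B1] (row B1 above).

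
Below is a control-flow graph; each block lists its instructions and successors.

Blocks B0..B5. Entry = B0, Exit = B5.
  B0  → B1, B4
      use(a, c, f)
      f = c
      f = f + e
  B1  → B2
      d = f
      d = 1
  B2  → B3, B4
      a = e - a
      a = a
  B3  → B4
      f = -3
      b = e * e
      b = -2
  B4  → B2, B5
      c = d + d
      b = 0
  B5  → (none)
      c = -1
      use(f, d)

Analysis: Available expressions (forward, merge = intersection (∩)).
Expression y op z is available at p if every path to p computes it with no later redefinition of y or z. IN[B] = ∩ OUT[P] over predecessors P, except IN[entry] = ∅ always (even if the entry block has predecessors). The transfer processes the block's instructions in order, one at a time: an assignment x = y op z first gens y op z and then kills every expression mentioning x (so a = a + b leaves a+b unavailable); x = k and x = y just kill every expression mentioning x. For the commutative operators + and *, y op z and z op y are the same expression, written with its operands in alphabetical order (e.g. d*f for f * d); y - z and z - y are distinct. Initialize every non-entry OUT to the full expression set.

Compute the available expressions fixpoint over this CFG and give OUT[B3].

Answer: {e*e}

Working:
Per-block solution:
  B0:   IN={}   OUT={}
  B1:   IN={}   OUT={}
  B2:   IN={}   OUT={}
  B3:   IN={}   OUT={e*e}
  B4:   IN={}   OUT={d+d}
  B5:   IN={d+d}   OUT={d+d}

Merge at B3: IN[B3] = OUT[B2] = {}
Applying B3's transfer function to that IN value gives OUT[B3] (row B3 above).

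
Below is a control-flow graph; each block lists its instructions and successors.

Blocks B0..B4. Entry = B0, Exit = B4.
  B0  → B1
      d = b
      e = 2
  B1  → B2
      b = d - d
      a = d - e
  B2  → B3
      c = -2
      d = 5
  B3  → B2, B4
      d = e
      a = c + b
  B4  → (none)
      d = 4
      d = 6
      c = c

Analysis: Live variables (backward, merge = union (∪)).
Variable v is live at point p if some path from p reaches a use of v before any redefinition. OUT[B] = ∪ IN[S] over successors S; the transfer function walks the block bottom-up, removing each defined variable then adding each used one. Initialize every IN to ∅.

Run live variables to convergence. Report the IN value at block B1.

Converged values:
  B0: | IN={b} | OUT={d, e}
  B1: | IN={d, e} | OUT={b, e}
  B2: | IN={b, e} | OUT={b, c, e}
  B3: | IN={b, c, e} | OUT={b, c, e}
  B4: | IN={c} | OUT={}

Merge at B1: OUT[B1] = IN[B2] = {b, e}
Applying B1's transfer function to that OUT value gives IN[B1] (row B1 above).

Answer: {d, e}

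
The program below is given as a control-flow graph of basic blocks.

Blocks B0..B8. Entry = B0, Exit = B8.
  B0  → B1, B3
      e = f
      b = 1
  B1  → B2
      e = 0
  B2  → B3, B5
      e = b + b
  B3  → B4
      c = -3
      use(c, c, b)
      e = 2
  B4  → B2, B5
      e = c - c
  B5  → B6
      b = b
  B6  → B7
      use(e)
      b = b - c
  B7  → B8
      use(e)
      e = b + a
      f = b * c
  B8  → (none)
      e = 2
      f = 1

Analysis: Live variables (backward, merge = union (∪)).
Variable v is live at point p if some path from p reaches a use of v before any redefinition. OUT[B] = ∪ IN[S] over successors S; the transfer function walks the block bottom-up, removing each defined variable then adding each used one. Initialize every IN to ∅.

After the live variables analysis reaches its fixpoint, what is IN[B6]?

Converged values:
  B0: | IN={a, c, f} | OUT={a, b, c}
  B1: | IN={a, b, c} | OUT={a, b, c}
  B2: | IN={a, b, c} | OUT={a, b, c, e}
  B3: | IN={a, b} | OUT={a, b, c}
  B4: | IN={a, b, c} | OUT={a, b, c, e}
  B5: | IN={a, b, c, e} | OUT={a, b, c, e}
  B6: | IN={a, b, c, e} | OUT={a, b, c, e}
  B7: | IN={a, b, c, e} | OUT={}
  B8: | IN={} | OUT={}

Merge at B6: OUT[B6] = IN[B7] = {a, b, c, e}
Applying B6's transfer function to that OUT value gives IN[B6] (row B6 above).

Answer: {a, b, c, e}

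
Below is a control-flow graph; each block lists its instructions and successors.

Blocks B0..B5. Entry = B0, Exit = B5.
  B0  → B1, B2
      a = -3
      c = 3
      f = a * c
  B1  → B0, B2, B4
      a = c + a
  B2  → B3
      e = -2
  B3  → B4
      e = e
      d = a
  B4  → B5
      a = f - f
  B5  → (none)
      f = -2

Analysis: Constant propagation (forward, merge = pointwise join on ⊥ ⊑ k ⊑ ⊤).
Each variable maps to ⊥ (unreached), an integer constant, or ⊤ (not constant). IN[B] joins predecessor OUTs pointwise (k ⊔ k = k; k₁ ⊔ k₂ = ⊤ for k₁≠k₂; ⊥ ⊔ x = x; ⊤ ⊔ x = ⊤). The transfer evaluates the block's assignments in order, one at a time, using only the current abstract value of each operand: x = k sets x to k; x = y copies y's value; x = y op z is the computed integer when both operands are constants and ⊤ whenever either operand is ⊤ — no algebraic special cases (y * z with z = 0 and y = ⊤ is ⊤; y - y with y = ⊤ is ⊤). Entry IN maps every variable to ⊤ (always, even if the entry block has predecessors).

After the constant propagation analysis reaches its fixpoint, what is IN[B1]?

Per-block solution:
  B0: | IN=(all ⊤) | OUT={a:-3, c:3, f:-9; rest ⊤}
  B1: | IN={a:-3, c:3, f:-9; rest ⊤} | OUT={a:0, c:3, f:-9; rest ⊤}
  B2: | IN={c:3, f:-9; rest ⊤} | OUT={c:3, e:-2, f:-9; rest ⊤}
  B3: | IN={c:3, e:-2, f:-9; rest ⊤} | OUT={c:3, e:-2, f:-9; rest ⊤}
  B4: | IN={c:3, f:-9; rest ⊤} | OUT={a:0, c:3, f:-9; rest ⊤}
  B5: | IN={a:0, c:3, f:-9; rest ⊤} | OUT={a:0, c:3, f:-2; rest ⊤}

Merge at B1: IN[B1] = OUT[B0] = {a: -3, b: ⊤, c: 3, d: ⊤, e: ⊤, f: -9}

Answer: {a: -3, b: ⊤, c: 3, d: ⊤, e: ⊤, f: -9}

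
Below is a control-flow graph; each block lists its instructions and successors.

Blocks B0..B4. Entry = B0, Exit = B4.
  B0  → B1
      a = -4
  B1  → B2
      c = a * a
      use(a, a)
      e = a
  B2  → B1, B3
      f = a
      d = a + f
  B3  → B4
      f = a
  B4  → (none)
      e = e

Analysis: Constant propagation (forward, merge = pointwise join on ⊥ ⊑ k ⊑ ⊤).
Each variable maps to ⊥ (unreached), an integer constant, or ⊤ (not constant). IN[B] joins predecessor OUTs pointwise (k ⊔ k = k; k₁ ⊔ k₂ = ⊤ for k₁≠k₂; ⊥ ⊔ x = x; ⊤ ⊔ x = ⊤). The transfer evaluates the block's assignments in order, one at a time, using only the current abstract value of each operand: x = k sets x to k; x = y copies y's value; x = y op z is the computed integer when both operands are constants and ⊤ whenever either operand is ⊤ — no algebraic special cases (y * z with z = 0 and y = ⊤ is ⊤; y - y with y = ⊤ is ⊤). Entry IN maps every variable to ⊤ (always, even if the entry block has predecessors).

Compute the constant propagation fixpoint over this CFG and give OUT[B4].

Converged values:
  B0:   IN=(all ⊤)   OUT={a:-4; rest ⊤}
  B1:   IN={a:-4; rest ⊤}   OUT={a:-4, c:16, e:-4; rest ⊤}
  B2:   IN={a:-4, c:16, e:-4; rest ⊤}   OUT={a:-4, c:16, d:-8, e:-4, f:-4; rest ⊤}
  B3:   IN={a:-4, c:16, d:-8, e:-4, f:-4; rest ⊤}   OUT={a:-4, c:16, d:-8, e:-4, f:-4; rest ⊤}
  B4:   IN={a:-4, c:16, d:-8, e:-4, f:-4; rest ⊤}   OUT={a:-4, c:16, d:-8, e:-4, f:-4; rest ⊤}

Merge at B4: IN[B4] = OUT[B3] = {a: -4, b: ⊤, c: 16, d: -8, e: -4, f: -4}
Applying B4's transfer function to that IN value gives OUT[B4] (row B4 above).

Answer: {a: -4, b: ⊤, c: 16, d: -8, e: -4, f: -4}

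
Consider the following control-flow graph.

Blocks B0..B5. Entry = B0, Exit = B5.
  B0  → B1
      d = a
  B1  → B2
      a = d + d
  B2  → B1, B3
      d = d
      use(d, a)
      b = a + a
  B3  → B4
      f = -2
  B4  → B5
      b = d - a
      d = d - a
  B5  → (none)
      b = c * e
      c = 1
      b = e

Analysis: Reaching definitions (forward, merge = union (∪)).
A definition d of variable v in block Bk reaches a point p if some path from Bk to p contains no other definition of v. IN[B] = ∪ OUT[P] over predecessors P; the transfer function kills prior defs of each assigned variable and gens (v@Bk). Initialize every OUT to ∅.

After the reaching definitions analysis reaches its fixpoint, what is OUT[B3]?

Answer: {a@B1, b@B2, d@B2, f@B3}

Working:
Fixpoint table:
  B0: | IN={} | OUT={d@B0}
  B1: | IN={a@B1, b@B2, d@B0, d@B2} | OUT={a@B1, b@B2, d@B0, d@B2}
  B2: | IN={a@B1, b@B2, d@B0, d@B2} | OUT={a@B1, b@B2, d@B2}
  B3: | IN={a@B1, b@B2, d@B2} | OUT={a@B1, b@B2, d@B2, f@B3}
  B4: | IN={a@B1, b@B2, d@B2, f@B3} | OUT={a@B1, b@B4, d@B4, f@B3}
  B5: | IN={a@B1, b@B4, d@B4, f@B3} | OUT={a@B1, b@B5, c@B5, d@B4, f@B3}

Merge at B3: IN[B3] = OUT[B2] = {a@B1, b@B2, d@B2}
Applying B3's transfer function to that IN value gives OUT[B3] (row B3 above).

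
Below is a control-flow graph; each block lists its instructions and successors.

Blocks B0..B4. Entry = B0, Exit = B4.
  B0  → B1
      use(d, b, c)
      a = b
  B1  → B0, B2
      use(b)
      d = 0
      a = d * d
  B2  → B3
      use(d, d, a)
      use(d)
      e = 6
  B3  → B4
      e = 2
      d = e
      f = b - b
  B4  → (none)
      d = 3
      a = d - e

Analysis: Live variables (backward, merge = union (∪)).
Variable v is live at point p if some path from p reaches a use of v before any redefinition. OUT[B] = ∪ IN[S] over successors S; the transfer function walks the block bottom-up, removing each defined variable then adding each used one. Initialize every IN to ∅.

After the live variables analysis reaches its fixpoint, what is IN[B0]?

Answer: {b, c, d}

Working:
Per-block solution:
  B0: | IN={b, c, d} | OUT={b, c}
  B1: | IN={b, c} | OUT={a, b, c, d}
  B2: | IN={a, b, d} | OUT={b}
  B3: | IN={b} | OUT={e}
  B4: | IN={e} | OUT={}

Merge at B0: OUT[B0] = IN[B1] = {b, c}
Applying B0's transfer function to that OUT value gives IN[B0] (row B0 above).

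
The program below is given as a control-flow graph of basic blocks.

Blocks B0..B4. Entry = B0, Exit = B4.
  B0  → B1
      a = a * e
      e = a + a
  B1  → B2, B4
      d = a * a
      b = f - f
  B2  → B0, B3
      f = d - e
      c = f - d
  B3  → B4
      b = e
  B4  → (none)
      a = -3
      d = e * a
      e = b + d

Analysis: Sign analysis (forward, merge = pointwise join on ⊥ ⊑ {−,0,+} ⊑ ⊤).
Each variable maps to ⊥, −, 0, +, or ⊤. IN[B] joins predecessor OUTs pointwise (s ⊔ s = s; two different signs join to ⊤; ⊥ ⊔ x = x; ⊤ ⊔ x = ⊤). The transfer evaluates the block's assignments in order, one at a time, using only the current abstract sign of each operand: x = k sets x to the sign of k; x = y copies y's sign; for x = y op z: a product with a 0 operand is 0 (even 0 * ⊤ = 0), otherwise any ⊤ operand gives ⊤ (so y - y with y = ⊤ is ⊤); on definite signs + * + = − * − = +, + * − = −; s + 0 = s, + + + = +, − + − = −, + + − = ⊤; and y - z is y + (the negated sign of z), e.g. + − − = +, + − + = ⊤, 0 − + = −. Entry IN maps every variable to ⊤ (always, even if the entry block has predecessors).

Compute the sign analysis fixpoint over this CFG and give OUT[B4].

Converged values:
  B0:  IN=(all ⊤)  OUT=(all ⊤)
  B1:  IN=(all ⊤)  OUT=(all ⊤)
  B2:  IN=(all ⊤)  OUT=(all ⊤)
  B3:  IN=(all ⊤)  OUT=(all ⊤)
  B4:  IN=(all ⊤)  OUT={a:-; rest ⊤}

Merge at B4: IN[B4] = OUT[B1] ⊔ OUT[B3] = {a: ⊤, b: ⊤, c: ⊤, d: ⊤, e: ⊤, f: ⊤}
Applying B4's transfer function to that IN value gives OUT[B4] (row B4 above).

Answer: {a: -, b: ⊤, c: ⊤, d: ⊤, e: ⊤, f: ⊤}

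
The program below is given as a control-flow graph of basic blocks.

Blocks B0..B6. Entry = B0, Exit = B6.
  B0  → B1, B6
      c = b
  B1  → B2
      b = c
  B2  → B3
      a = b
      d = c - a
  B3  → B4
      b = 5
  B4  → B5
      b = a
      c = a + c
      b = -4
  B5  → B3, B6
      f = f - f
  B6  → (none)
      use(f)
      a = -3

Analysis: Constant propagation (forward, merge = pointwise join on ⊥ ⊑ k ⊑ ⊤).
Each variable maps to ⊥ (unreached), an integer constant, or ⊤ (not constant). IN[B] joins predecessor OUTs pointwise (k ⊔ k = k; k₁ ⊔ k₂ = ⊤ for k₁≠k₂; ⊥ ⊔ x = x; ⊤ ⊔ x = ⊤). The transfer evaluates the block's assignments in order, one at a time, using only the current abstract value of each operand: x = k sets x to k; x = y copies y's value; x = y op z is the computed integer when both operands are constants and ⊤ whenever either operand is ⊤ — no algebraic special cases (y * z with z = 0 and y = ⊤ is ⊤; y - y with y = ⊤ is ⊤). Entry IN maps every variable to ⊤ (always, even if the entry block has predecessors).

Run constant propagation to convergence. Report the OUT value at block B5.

Answer: {a: ⊤, b: -4, c: ⊤, d: ⊤, e: ⊤, f: ⊤}

Derivation:
Fixpoint table:
  B0:  IN=(all ⊤)  OUT=(all ⊤)
  B1:  IN=(all ⊤)  OUT=(all ⊤)
  B2:  IN=(all ⊤)  OUT=(all ⊤)
  B3:  IN=(all ⊤)  OUT={b:5; rest ⊤}
  B4:  IN={b:5; rest ⊤}  OUT={b:-4; rest ⊤}
  B5:  IN={b:-4; rest ⊤}  OUT={b:-4; rest ⊤}
  B6:  IN=(all ⊤)  OUT={a:-3; rest ⊤}

Merge at B5: IN[B5] = OUT[B4] = {a: ⊤, b: -4, c: ⊤, d: ⊤, e: ⊤, f: ⊤}
Applying B5's transfer function to that IN value gives OUT[B5] (row B5 above).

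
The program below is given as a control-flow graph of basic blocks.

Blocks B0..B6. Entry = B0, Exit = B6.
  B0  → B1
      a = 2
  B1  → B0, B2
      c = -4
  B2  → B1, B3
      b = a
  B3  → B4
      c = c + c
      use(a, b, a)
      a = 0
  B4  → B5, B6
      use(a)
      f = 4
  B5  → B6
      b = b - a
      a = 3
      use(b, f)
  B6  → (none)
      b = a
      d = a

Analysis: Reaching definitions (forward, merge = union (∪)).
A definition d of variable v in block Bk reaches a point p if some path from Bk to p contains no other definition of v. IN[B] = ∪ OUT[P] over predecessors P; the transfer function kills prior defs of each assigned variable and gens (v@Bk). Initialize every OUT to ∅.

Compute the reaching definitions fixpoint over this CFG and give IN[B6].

Answer: {a@B3, a@B5, b@B2, b@B5, c@B3, f@B4}

Trace:
Fixpoint table:
  B0: | IN={a@B0, b@B2, c@B1} | OUT={a@B0, b@B2, c@B1}
  B1: | IN={a@B0, b@B2, c@B1} | OUT={a@B0, b@B2, c@B1}
  B2: | IN={a@B0, b@B2, c@B1} | OUT={a@B0, b@B2, c@B1}
  B3: | IN={a@B0, b@B2, c@B1} | OUT={a@B3, b@B2, c@B3}
  B4: | IN={a@B3, b@B2, c@B3} | OUT={a@B3, b@B2, c@B3, f@B4}
  B5: | IN={a@B3, b@B2, c@B3, f@B4} | OUT={a@B5, b@B5, c@B3, f@B4}
  B6: | IN={a@B3, a@B5, b@B2, b@B5, c@B3, f@B4} | OUT={a@B3, a@B5, b@B6, c@B3, d@B6, f@B4}

Merge at B6: IN[B6] = OUT[B4] ⊔ OUT[B5] = {a@B3, a@B5, b@B2, b@B5, c@B3, f@B4}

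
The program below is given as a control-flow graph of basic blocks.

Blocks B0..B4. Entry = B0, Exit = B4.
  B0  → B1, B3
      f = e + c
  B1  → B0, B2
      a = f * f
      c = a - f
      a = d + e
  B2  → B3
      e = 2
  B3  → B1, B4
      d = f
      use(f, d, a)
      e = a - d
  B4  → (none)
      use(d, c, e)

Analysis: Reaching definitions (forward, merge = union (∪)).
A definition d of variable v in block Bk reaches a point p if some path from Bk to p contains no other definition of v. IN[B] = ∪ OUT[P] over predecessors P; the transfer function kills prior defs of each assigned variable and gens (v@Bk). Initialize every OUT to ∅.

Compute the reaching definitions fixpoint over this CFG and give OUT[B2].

Converged values:
  B0:   IN={a@B1, c@B1, d@B3, e@B3, f@B0}   OUT={a@B1, c@B1, d@B3, e@B3, f@B0}
  B1:   IN={a@B1, c@B1, d@B3, e@B3, f@B0}   OUT={a@B1, c@B1, d@B3, e@B3, f@B0}
  B2:   IN={a@B1, c@B1, d@B3, e@B3, f@B0}   OUT={a@B1, c@B1, d@B3, e@B2, f@B0}
  B3:   IN={a@B1, c@B1, d@B3, e@B2, e@B3, f@B0}   OUT={a@B1, c@B1, d@B3, e@B3, f@B0}
  B4:   IN={a@B1, c@B1, d@B3, e@B3, f@B0}   OUT={a@B1, c@B1, d@B3, e@B3, f@B0}

Merge at B2: IN[B2] = OUT[B1] = {a@B1, c@B1, d@B3, e@B3, f@B0}
Applying B2's transfer function to that IN value gives OUT[B2] (row B2 above).

Answer: {a@B1, c@B1, d@B3, e@B2, f@B0}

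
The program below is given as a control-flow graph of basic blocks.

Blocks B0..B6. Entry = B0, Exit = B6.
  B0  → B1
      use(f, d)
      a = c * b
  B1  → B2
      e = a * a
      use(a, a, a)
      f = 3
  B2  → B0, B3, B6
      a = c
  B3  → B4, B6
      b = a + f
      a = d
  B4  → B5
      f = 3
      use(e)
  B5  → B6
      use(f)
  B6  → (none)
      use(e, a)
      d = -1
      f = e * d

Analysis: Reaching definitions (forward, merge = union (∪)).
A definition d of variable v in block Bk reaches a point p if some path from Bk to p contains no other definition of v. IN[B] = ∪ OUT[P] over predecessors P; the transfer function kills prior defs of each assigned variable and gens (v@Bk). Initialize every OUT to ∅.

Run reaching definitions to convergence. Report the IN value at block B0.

Answer: {a@B2, e@B1, f@B1}

Trace:
Fixpoint table:
  B0:  IN={a@B2, e@B1, f@B1}  OUT={a@B0, e@B1, f@B1}
  B1:  IN={a@B0, e@B1, f@B1}  OUT={a@B0, e@B1, f@B1}
  B2:  IN={a@B0, e@B1, f@B1}  OUT={a@B2, e@B1, f@B1}
  B3:  IN={a@B2, e@B1, f@B1}  OUT={a@B3, b@B3, e@B1, f@B1}
  B4:  IN={a@B3, b@B3, e@B1, f@B1}  OUT={a@B3, b@B3, e@B1, f@B4}
  B5:  IN={a@B3, b@B3, e@B1, f@B4}  OUT={a@B3, b@B3, e@B1, f@B4}
  B6:  IN={a@B2, a@B3, b@B3, e@B1, f@B1, f@B4}  OUT={a@B2, a@B3, b@B3, d@B6, e@B1, f@B6}

Merge at B0 (entry node, so the boundary value {} is joined with the incoming edge(s)): IN[B0] = {} ⊔ OUT[B2] = {a@B2, e@B1, f@B1}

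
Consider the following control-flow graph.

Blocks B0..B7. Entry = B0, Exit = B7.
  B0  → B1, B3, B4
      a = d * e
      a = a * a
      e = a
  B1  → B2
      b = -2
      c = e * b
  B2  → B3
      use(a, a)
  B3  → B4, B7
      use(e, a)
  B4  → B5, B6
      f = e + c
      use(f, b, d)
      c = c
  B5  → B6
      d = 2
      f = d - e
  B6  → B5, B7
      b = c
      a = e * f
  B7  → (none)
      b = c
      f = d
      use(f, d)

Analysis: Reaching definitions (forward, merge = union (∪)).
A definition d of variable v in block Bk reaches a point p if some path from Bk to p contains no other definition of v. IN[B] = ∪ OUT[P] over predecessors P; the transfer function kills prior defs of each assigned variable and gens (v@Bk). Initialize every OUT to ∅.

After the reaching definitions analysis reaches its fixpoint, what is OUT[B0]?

Converged values:
  B0:   IN={}   OUT={a@B0, e@B0}
  B1:   IN={a@B0, e@B0}   OUT={a@B0, b@B1, c@B1, e@B0}
  B2:   IN={a@B0, b@B1, c@B1, e@B0}   OUT={a@B0, b@B1, c@B1, e@B0}
  B3:   IN={a@B0, b@B1, c@B1, e@B0}   OUT={a@B0, b@B1, c@B1, e@B0}
  B4:   IN={a@B0, b@B1, c@B1, e@B0}   OUT={a@B0, b@B1, c@B4, e@B0, f@B4}
  B5:   IN={a@B0, a@B6, b@B1, b@B6, c@B4, d@B5, e@B0, f@B4, f@B5}   OUT={a@B0, a@B6, b@B1, b@B6, c@B4, d@B5, e@B0, f@B5}
  B6:   IN={a@B0, a@B6, b@B1, b@B6, c@B4, d@B5, e@B0, f@B4, f@B5}   OUT={a@B6, b@B6, c@B4, d@B5, e@B0, f@B4, f@B5}
  B7:   IN={a@B0, a@B6, b@B1, b@B6, c@B1, c@B4, d@B5, e@B0, f@B4, f@B5}   OUT={a@B0, a@B6, b@B7, c@B1, c@B4, d@B5, e@B0, f@B7}

B0 is the boundary node: IN[B0] = {}
Applying B0's transfer function to that IN value gives OUT[B0] (row B0 above).

Answer: {a@B0, e@B0}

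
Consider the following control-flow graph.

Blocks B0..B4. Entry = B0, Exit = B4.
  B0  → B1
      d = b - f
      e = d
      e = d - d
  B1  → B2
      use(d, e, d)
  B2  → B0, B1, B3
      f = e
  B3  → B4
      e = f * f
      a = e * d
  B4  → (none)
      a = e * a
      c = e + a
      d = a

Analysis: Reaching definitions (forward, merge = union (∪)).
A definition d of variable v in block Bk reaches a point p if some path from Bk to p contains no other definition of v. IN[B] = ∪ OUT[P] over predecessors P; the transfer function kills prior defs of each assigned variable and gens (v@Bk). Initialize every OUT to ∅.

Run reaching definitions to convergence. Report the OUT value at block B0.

Fixpoint table:
  B0:  IN={d@B0, e@B0, f@B2}  OUT={d@B0, e@B0, f@B2}
  B1:  IN={d@B0, e@B0, f@B2}  OUT={d@B0, e@B0, f@B2}
  B2:  IN={d@B0, e@B0, f@B2}  OUT={d@B0, e@B0, f@B2}
  B3:  IN={d@B0, e@B0, f@B2}  OUT={a@B3, d@B0, e@B3, f@B2}
  B4:  IN={a@B3, d@B0, e@B3, f@B2}  OUT={a@B4, c@B4, d@B4, e@B3, f@B2}

Merge at B0 (entry node, so the boundary value {} is joined with the incoming edge(s)): IN[B0] = {} ⊔ OUT[B2] = {d@B0, e@B0, f@B2}
Applying B0's transfer function to that IN value gives OUT[B0] (row B0 above).

Answer: {d@B0, e@B0, f@B2}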